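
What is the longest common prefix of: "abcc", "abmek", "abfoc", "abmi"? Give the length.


Words: abcc, abmek, abfoc, abmi
  Position 0: all 'a' => match
  Position 1: all 'b' => match
  Position 2: ('c', 'm', 'f', 'm') => mismatch, stop
LCP = "ab" (length 2)

2


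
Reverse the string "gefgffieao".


Input: gefgffieao
Reading characters right to left:
  Position 9: 'o'
  Position 8: 'a'
  Position 7: 'e'
  Position 6: 'i'
  Position 5: 'f'
  Position 4: 'f'
  Position 3: 'g'
  Position 2: 'f'
  Position 1: 'e'
  Position 0: 'g'
Reversed: oaeiffgfeg

oaeiffgfeg


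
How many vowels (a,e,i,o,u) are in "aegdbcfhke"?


Input: aegdbcfhke
Checking each character:
  'a' at position 0: vowel (running total: 1)
  'e' at position 1: vowel (running total: 2)
  'g' at position 2: consonant
  'd' at position 3: consonant
  'b' at position 4: consonant
  'c' at position 5: consonant
  'f' at position 6: consonant
  'h' at position 7: consonant
  'k' at position 8: consonant
  'e' at position 9: vowel (running total: 3)
Total vowels: 3

3


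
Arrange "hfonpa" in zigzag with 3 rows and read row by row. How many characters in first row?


Zigzag "hfonpa" into 3 rows:
Placing characters:
  'h' => row 0
  'f' => row 1
  'o' => row 2
  'n' => row 1
  'p' => row 0
  'a' => row 1
Rows:
  Row 0: "hp"
  Row 1: "fna"
  Row 2: "o"
First row length: 2

2


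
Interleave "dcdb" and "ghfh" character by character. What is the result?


Interleaving "dcdb" and "ghfh":
  Position 0: 'd' from first, 'g' from second => "dg"
  Position 1: 'c' from first, 'h' from second => "ch"
  Position 2: 'd' from first, 'f' from second => "df"
  Position 3: 'b' from first, 'h' from second => "bh"
Result: dgchdfbh

dgchdfbh


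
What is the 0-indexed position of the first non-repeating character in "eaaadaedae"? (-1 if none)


Input: eaaadaedae
Character frequencies:
  'a': 5
  'd': 2
  'e': 3
Scanning left to right for freq == 1:
  Position 0 ('e'): freq=3, skip
  Position 1 ('a'): freq=5, skip
  Position 2 ('a'): freq=5, skip
  Position 3 ('a'): freq=5, skip
  Position 4 ('d'): freq=2, skip
  Position 5 ('a'): freq=5, skip
  Position 6 ('e'): freq=3, skip
  Position 7 ('d'): freq=2, skip
  Position 8 ('a'): freq=5, skip
  Position 9 ('e'): freq=3, skip
  No unique character found => answer = -1

-1


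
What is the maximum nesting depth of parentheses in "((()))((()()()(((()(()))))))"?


Input: "((()))((()()()(((()(()))))))"
Tracking depth:
  Position 0 '(': depth becomes 1
  Position 1 '(': depth becomes 2
  Position 2 '(': depth becomes 3
  Position 3 ')': depth becomes 2
  Position 4 ')': depth becomes 1
  Position 5 ')': depth becomes 0
  Position 6 '(': depth becomes 1
  Position 7 '(': depth becomes 2
  Position 8 '(': depth becomes 3
  Position 9 ')': depth becomes 2
  Position 10 '(': depth becomes 3
  Position 11 ')': depth becomes 2
  Position 12 '(': depth becomes 3
  Position 13 ')': depth becomes 2
  Position 14 '(': depth becomes 3
  Position 15 '(': depth becomes 4
  Position 16 '(': depth becomes 5
  Position 17 '(': depth becomes 6
  Position 18 ')': depth becomes 5
  Position 19 '(': depth becomes 6
  Position 20 '(': depth becomes 7
  Position 21 ')': depth becomes 6
  Position 22 ')': depth becomes 5
  Position 23 ')': depth becomes 4
  Position 24 ')': depth becomes 3
  Position 25 ')': depth becomes 2
  Position 26 ')': depth becomes 1
  Position 27 ')': depth becomes 0
Maximum depth reached: 7

7


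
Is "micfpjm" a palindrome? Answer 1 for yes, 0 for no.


Input: micfpjm
Reversed: mjpfcim
  Compare pos 0 ('m') with pos 6 ('m'): match
  Compare pos 1 ('i') with pos 5 ('j'): MISMATCH
  Compare pos 2 ('c') with pos 4 ('p'): MISMATCH
Result: not a palindrome

0


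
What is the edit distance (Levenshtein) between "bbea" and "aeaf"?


Computing edit distance: "bbea" -> "aeaf"
DP table:
           a    e    a    f
      0    1    2    3    4
  b   1    1    2    3    4
  b   2    2    2    3    4
  e   3    3    2    3    4
  a   4    3    3    2    3
Edit distance = dp[4][4] = 3

3


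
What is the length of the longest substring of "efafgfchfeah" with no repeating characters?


Input: "efafgfchfeah"
Sliding window (track last position of each char):
  Position 0 ('e'): window [0,0] length 1 -- new best
  Position 1 ('f'): window [0,1] length 2 -- new best
  Position 2 ('a'): window [0,2] length 3 -- new best
  Position 3 ('f'): repeat (last at 1), move window start to 2
  Position 3 ('f'): window [2,3] length 2
  Position 4 ('g'): window [2,4] length 3
  Position 5 ('f'): repeat (last at 3), move window start to 4
  Position 5 ('f'): window [4,5] length 2
  Position 6 ('c'): window [4,6] length 3
  Position 7 ('h'): window [4,7] length 4 -- new best
  Position 8 ('f'): repeat (last at 5), move window start to 6
  Position 8 ('f'): window [6,8] length 3
  Position 9 ('e'): window [6,9] length 4
  Position 10 ('a'): window [6,10] length 5 -- new best
  Position 11 ('h'): repeat (last at 7), move window start to 8
  Position 11 ('h'): window [8,11] length 4
Longest substring with no repeats: "chfea" with length 5

5


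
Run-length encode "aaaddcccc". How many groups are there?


Input: aaaddcccc
Scanning for consecutive runs:
  Group 1: 'a' x 3 (positions 0-2)
  Group 2: 'd' x 2 (positions 3-4)
  Group 3: 'c' x 4 (positions 5-8)
Total groups: 3

3


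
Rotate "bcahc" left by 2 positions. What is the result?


Input: "bcahc", rotate left by 2
First 2 characters: "bc"
Remaining characters: "ahc"
Concatenate remaining + first: "ahc" + "bc" = "ahcbc"

ahcbc


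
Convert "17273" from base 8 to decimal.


Input: "17273" in base 8
Positional expansion:
  Digit '1' (value 1) x 8^4 = 4096
  Digit '7' (value 7) x 8^3 = 3584
  Digit '2' (value 2) x 8^2 = 128
  Digit '7' (value 7) x 8^1 = 56
  Digit '3' (value 3) x 8^0 = 3
Sum = 7867

7867


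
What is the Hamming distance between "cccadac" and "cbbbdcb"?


Comparing "cccadac" and "cbbbdcb" position by position:
  Position 0: 'c' vs 'c' => same
  Position 1: 'c' vs 'b' => differ
  Position 2: 'c' vs 'b' => differ
  Position 3: 'a' vs 'b' => differ
  Position 4: 'd' vs 'd' => same
  Position 5: 'a' vs 'c' => differ
  Position 6: 'c' vs 'b' => differ
Total differences (Hamming distance): 5

5


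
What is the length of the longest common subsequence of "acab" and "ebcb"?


LCS of "acab" and "ebcb"
DP table:
           e    b    c    b
      0    0    0    0    0
  a   0    0    0    0    0
  c   0    0    0    1    1
  a   0    0    0    1    1
  b   0    0    1    1    2
LCS length = dp[4][4] = 2

2


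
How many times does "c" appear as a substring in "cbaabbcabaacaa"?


Searching for "c" in "cbaabbcabaacaa"
Scanning each position:
  Position 0: "c" => MATCH
  Position 1: "b" => no
  Position 2: "a" => no
  Position 3: "a" => no
  Position 4: "b" => no
  Position 5: "b" => no
  Position 6: "c" => MATCH
  Position 7: "a" => no
  Position 8: "b" => no
  Position 9: "a" => no
  Position 10: "a" => no
  Position 11: "c" => MATCH
  Position 12: "a" => no
  Position 13: "a" => no
Total occurrences: 3

3


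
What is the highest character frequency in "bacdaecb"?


Input: bacdaecb
Character counts:
  'a': 2
  'b': 2
  'c': 2
  'd': 1
  'e': 1
Maximum frequency: 2

2


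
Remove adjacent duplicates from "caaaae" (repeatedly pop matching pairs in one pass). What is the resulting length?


Input: caaaae
Stack-based adjacent duplicate removal:
  Read 'c': push. Stack: c
  Read 'a': push. Stack: ca
  Read 'a': matches stack top 'a' => pop. Stack: c
  Read 'a': push. Stack: ca
  Read 'a': matches stack top 'a' => pop. Stack: c
  Read 'e': push. Stack: ce
Final stack: "ce" (length 2)

2


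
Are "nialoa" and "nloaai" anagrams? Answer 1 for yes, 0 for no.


Strings: "nialoa", "nloaai"
Sorted first:  aailno
Sorted second: aailno
Sorted forms match => anagrams

1


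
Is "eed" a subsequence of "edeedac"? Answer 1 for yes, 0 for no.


Check if "eed" is a subsequence of "edeedac"
Greedy scan:
  Position 0 ('e'): matches sub[0] = 'e'
  Position 1 ('d'): no match needed
  Position 2 ('e'): matches sub[1] = 'e'
  Position 3 ('e'): no match needed
  Position 4 ('d'): matches sub[2] = 'd'
  Position 5 ('a'): no match needed
  Position 6 ('c'): no match needed
All 3 characters matched => is a subsequence

1


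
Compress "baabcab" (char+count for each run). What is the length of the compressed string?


Input: baabcab
Runs:
  'b' x 1 => "b1"
  'a' x 2 => "a2"
  'b' x 1 => "b1"
  'c' x 1 => "c1"
  'a' x 1 => "a1"
  'b' x 1 => "b1"
Compressed: "b1a2b1c1a1b1"
Compressed length: 12

12


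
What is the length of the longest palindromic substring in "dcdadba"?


Input: "dcdadba"
Checking substrings for palindromes:
  [0:3] "dcd" (len 3) => palindrome
  [2:5] "dad" (len 3) => palindrome
Longest palindromic substring: "dcd" with length 3

3


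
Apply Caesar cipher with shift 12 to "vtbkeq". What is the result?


Caesar cipher: shift "vtbkeq" by 12
  'v' (pos 21) + 12 = pos 7 = 'h'
  't' (pos 19) + 12 = pos 5 = 'f'
  'b' (pos 1) + 12 = pos 13 = 'n'
  'k' (pos 10) + 12 = pos 22 = 'w'
  'e' (pos 4) + 12 = pos 16 = 'q'
  'q' (pos 16) + 12 = pos 2 = 'c'
Result: hfnwqc

hfnwqc


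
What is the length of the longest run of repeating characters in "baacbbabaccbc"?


Input: "baacbbabaccbc"
Scanning for longest run:
  Position 1 ('a'): new char, reset run to 1
  Position 2 ('a'): continues run of 'a', length=2
  Position 3 ('c'): new char, reset run to 1
  Position 4 ('b'): new char, reset run to 1
  Position 5 ('b'): continues run of 'b', length=2
  Position 6 ('a'): new char, reset run to 1
  Position 7 ('b'): new char, reset run to 1
  Position 8 ('a'): new char, reset run to 1
  Position 9 ('c'): new char, reset run to 1
  Position 10 ('c'): continues run of 'c', length=2
  Position 11 ('b'): new char, reset run to 1
  Position 12 ('c'): new char, reset run to 1
Longest run: 'a' with length 2

2


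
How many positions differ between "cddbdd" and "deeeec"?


Comparing "cddbdd" and "deeeec" position by position:
  Position 0: 'c' vs 'd' => DIFFER
  Position 1: 'd' vs 'e' => DIFFER
  Position 2: 'd' vs 'e' => DIFFER
  Position 3: 'b' vs 'e' => DIFFER
  Position 4: 'd' vs 'e' => DIFFER
  Position 5: 'd' vs 'c' => DIFFER
Positions that differ: 6

6


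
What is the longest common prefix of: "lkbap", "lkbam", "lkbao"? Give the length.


Words: lkbap, lkbam, lkbao
  Position 0: all 'l' => match
  Position 1: all 'k' => match
  Position 2: all 'b' => match
  Position 3: all 'a' => match
  Position 4: ('p', 'm', 'o') => mismatch, stop
LCP = "lkba" (length 4)

4


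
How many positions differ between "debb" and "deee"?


Comparing "debb" and "deee" position by position:
  Position 0: 'd' vs 'd' => same
  Position 1: 'e' vs 'e' => same
  Position 2: 'b' vs 'e' => DIFFER
  Position 3: 'b' vs 'e' => DIFFER
Positions that differ: 2

2


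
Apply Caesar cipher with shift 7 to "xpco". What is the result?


Caesar cipher: shift "xpco" by 7
  'x' (pos 23) + 7 = pos 4 = 'e'
  'p' (pos 15) + 7 = pos 22 = 'w'
  'c' (pos 2) + 7 = pos 9 = 'j'
  'o' (pos 14) + 7 = pos 21 = 'v'
Result: ewjv

ewjv


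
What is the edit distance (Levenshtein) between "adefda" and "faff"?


Computing edit distance: "adefda" -> "faff"
DP table:
           f    a    f    f
      0    1    2    3    4
  a   1    1    1    2    3
  d   2    2    2    2    3
  e   3    3    3    3    3
  f   4    3    4    3    3
  d   5    4    4    4    4
  a   6    5    4    5    5
Edit distance = dp[6][4] = 5

5


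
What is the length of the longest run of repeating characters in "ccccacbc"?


Input: "ccccacbc"
Scanning for longest run:
  Position 1 ('c'): continues run of 'c', length=2
  Position 2 ('c'): continues run of 'c', length=3
  Position 3 ('c'): continues run of 'c', length=4
  Position 4 ('a'): new char, reset run to 1
  Position 5 ('c'): new char, reset run to 1
  Position 6 ('b'): new char, reset run to 1
  Position 7 ('c'): new char, reset run to 1
Longest run: 'c' with length 4

4


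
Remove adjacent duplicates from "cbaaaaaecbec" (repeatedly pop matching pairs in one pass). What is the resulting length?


Input: cbaaaaaecbec
Stack-based adjacent duplicate removal:
  Read 'c': push. Stack: c
  Read 'b': push. Stack: cb
  Read 'a': push. Stack: cba
  Read 'a': matches stack top 'a' => pop. Stack: cb
  Read 'a': push. Stack: cba
  Read 'a': matches stack top 'a' => pop. Stack: cb
  Read 'a': push. Stack: cba
  Read 'e': push. Stack: cbae
  Read 'c': push. Stack: cbaec
  Read 'b': push. Stack: cbaecb
  Read 'e': push. Stack: cbaecbe
  Read 'c': push. Stack: cbaecbec
Final stack: "cbaecbec" (length 8)

8


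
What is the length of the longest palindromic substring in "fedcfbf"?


Input: "fedcfbf"
Checking substrings for palindromes:
  [4:7] "fbf" (len 3) => palindrome
Longest palindromic substring: "fbf" with length 3

3


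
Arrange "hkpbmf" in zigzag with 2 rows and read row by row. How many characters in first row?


Zigzag "hkpbmf" into 2 rows:
Placing characters:
  'h' => row 0
  'k' => row 1
  'p' => row 0
  'b' => row 1
  'm' => row 0
  'f' => row 1
Rows:
  Row 0: "hpm"
  Row 1: "kbf"
First row length: 3

3


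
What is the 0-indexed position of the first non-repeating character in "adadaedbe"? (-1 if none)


Input: adadaedbe
Character frequencies:
  'a': 3
  'b': 1
  'd': 3
  'e': 2
Scanning left to right for freq == 1:
  Position 0 ('a'): freq=3, skip
  Position 1 ('d'): freq=3, skip
  Position 2 ('a'): freq=3, skip
  Position 3 ('d'): freq=3, skip
  Position 4 ('a'): freq=3, skip
  Position 5 ('e'): freq=2, skip
  Position 6 ('d'): freq=3, skip
  Position 7 ('b'): unique! => answer = 7

7


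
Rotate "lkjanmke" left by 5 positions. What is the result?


Input: "lkjanmke", rotate left by 5
First 5 characters: "lkjan"
Remaining characters: "mke"
Concatenate remaining + first: "mke" + "lkjan" = "mkelkjan"

mkelkjan


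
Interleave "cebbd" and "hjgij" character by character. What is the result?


Interleaving "cebbd" and "hjgij":
  Position 0: 'c' from first, 'h' from second => "ch"
  Position 1: 'e' from first, 'j' from second => "ej"
  Position 2: 'b' from first, 'g' from second => "bg"
  Position 3: 'b' from first, 'i' from second => "bi"
  Position 4: 'd' from first, 'j' from second => "dj"
Result: chejbgbidj

chejbgbidj


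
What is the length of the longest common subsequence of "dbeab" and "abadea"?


LCS of "dbeab" and "abadea"
DP table:
           a    b    a    d    e    a
      0    0    0    0    0    0    0
  d   0    0    0    0    1    1    1
  b   0    0    1    1    1    1    1
  e   0    0    1    1    1    2    2
  a   0    1    1    2    2    2    3
  b   0    1    2    2    2    2    3
LCS length = dp[5][6] = 3

3


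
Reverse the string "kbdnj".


Input: kbdnj
Reading characters right to left:
  Position 4: 'j'
  Position 3: 'n'
  Position 2: 'd'
  Position 1: 'b'
  Position 0: 'k'
Reversed: jndbk

jndbk


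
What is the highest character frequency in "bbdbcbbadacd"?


Input: bbdbcbbadacd
Character counts:
  'a': 2
  'b': 5
  'c': 2
  'd': 3
Maximum frequency: 5

5


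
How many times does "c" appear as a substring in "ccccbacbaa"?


Searching for "c" in "ccccbacbaa"
Scanning each position:
  Position 0: "c" => MATCH
  Position 1: "c" => MATCH
  Position 2: "c" => MATCH
  Position 3: "c" => MATCH
  Position 4: "b" => no
  Position 5: "a" => no
  Position 6: "c" => MATCH
  Position 7: "b" => no
  Position 8: "a" => no
  Position 9: "a" => no
Total occurrences: 5

5


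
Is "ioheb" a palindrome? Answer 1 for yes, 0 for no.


Input: ioheb
Reversed: behoi
  Compare pos 0 ('i') with pos 4 ('b'): MISMATCH
  Compare pos 1 ('o') with pos 3 ('e'): MISMATCH
Result: not a palindrome

0


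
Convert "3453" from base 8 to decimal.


Input: "3453" in base 8
Positional expansion:
  Digit '3' (value 3) x 8^3 = 1536
  Digit '4' (value 4) x 8^2 = 256
  Digit '5' (value 5) x 8^1 = 40
  Digit '3' (value 3) x 8^0 = 3
Sum = 1835

1835


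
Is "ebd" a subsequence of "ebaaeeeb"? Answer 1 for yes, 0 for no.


Check if "ebd" is a subsequence of "ebaaeeeb"
Greedy scan:
  Position 0 ('e'): matches sub[0] = 'e'
  Position 1 ('b'): matches sub[1] = 'b'
  Position 2 ('a'): no match needed
  Position 3 ('a'): no match needed
  Position 4 ('e'): no match needed
  Position 5 ('e'): no match needed
  Position 6 ('e'): no match needed
  Position 7 ('b'): no match needed
Only matched 2/3 characters => not a subsequence

0


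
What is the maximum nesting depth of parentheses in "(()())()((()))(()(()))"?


Input: "(()())()((()))(()(()))"
Tracking depth:
  Position 0 '(': depth becomes 1
  Position 1 '(': depth becomes 2
  Position 2 ')': depth becomes 1
  Position 3 '(': depth becomes 2
  Position 4 ')': depth becomes 1
  Position 5 ')': depth becomes 0
  Position 6 '(': depth becomes 1
  Position 7 ')': depth becomes 0
  Position 8 '(': depth becomes 1
  Position 9 '(': depth becomes 2
  Position 10 '(': depth becomes 3
  Position 11 ')': depth becomes 2
  Position 12 ')': depth becomes 1
  Position 13 ')': depth becomes 0
  Position 14 '(': depth becomes 1
  Position 15 '(': depth becomes 2
  Position 16 ')': depth becomes 1
  Position 17 '(': depth becomes 2
  Position 18 '(': depth becomes 3
  Position 19 ')': depth becomes 2
  Position 20 ')': depth becomes 1
  Position 21 ')': depth becomes 0
Maximum depth reached: 3

3


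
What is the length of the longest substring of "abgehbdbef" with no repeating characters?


Input: "abgehbdbef"
Sliding window (track last position of each char):
  Position 0 ('a'): window [0,0] length 1 -- new best
  Position 1 ('b'): window [0,1] length 2 -- new best
  Position 2 ('g'): window [0,2] length 3 -- new best
  Position 3 ('e'): window [0,3] length 4 -- new best
  Position 4 ('h'): window [0,4] length 5 -- new best
  Position 5 ('b'): repeat (last at 1), move window start to 2
  Position 5 ('b'): window [2,5] length 4
  Position 6 ('d'): window [2,6] length 5
  Position 7 ('b'): repeat (last at 5), move window start to 6
  Position 7 ('b'): window [6,7] length 2
  Position 8 ('e'): window [6,8] length 3
  Position 9 ('f'): window [6,9] length 4
Longest substring with no repeats: "abgeh" with length 5

5


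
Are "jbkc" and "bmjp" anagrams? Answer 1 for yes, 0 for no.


Strings: "jbkc", "bmjp"
Sorted first:  bcjk
Sorted second: bjmp
Differ at position 1: 'c' vs 'j' => not anagrams

0


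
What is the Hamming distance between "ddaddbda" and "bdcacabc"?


Comparing "ddaddbda" and "bdcacabc" position by position:
  Position 0: 'd' vs 'b' => differ
  Position 1: 'd' vs 'd' => same
  Position 2: 'a' vs 'c' => differ
  Position 3: 'd' vs 'a' => differ
  Position 4: 'd' vs 'c' => differ
  Position 5: 'b' vs 'a' => differ
  Position 6: 'd' vs 'b' => differ
  Position 7: 'a' vs 'c' => differ
Total differences (Hamming distance): 7

7


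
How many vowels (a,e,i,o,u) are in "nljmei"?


Input: nljmei
Checking each character:
  'n' at position 0: consonant
  'l' at position 1: consonant
  'j' at position 2: consonant
  'm' at position 3: consonant
  'e' at position 4: vowel (running total: 1)
  'i' at position 5: vowel (running total: 2)
Total vowels: 2

2


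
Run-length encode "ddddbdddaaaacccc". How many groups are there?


Input: ddddbdddaaaacccc
Scanning for consecutive runs:
  Group 1: 'd' x 4 (positions 0-3)
  Group 2: 'b' x 1 (positions 4-4)
  Group 3: 'd' x 3 (positions 5-7)
  Group 4: 'a' x 4 (positions 8-11)
  Group 5: 'c' x 4 (positions 12-15)
Total groups: 5

5


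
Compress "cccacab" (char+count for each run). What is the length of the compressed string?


Input: cccacab
Runs:
  'c' x 3 => "c3"
  'a' x 1 => "a1"
  'c' x 1 => "c1"
  'a' x 1 => "a1"
  'b' x 1 => "b1"
Compressed: "c3a1c1a1b1"
Compressed length: 10

10


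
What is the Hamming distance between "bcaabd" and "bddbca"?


Comparing "bcaabd" and "bddbca" position by position:
  Position 0: 'b' vs 'b' => same
  Position 1: 'c' vs 'd' => differ
  Position 2: 'a' vs 'd' => differ
  Position 3: 'a' vs 'b' => differ
  Position 4: 'b' vs 'c' => differ
  Position 5: 'd' vs 'a' => differ
Total differences (Hamming distance): 5

5


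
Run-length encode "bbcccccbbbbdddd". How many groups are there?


Input: bbcccccbbbbdddd
Scanning for consecutive runs:
  Group 1: 'b' x 2 (positions 0-1)
  Group 2: 'c' x 5 (positions 2-6)
  Group 3: 'b' x 4 (positions 7-10)
  Group 4: 'd' x 4 (positions 11-14)
Total groups: 4

4


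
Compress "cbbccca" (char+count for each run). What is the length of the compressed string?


Input: cbbccca
Runs:
  'c' x 1 => "c1"
  'b' x 2 => "b2"
  'c' x 3 => "c3"
  'a' x 1 => "a1"
Compressed: "c1b2c3a1"
Compressed length: 8

8


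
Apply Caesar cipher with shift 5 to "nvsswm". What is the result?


Caesar cipher: shift "nvsswm" by 5
  'n' (pos 13) + 5 = pos 18 = 's'
  'v' (pos 21) + 5 = pos 0 = 'a'
  's' (pos 18) + 5 = pos 23 = 'x'
  's' (pos 18) + 5 = pos 23 = 'x'
  'w' (pos 22) + 5 = pos 1 = 'b'
  'm' (pos 12) + 5 = pos 17 = 'r'
Result: saxxbr

saxxbr


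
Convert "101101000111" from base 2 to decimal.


Input: "101101000111" in base 2
Positional expansion:
  Digit '1' (value 1) x 2^11 = 2048
  Digit '0' (value 0) x 2^10 = 0
  Digit '1' (value 1) x 2^9 = 512
  Digit '1' (value 1) x 2^8 = 256
  Digit '0' (value 0) x 2^7 = 0
  Digit '1' (value 1) x 2^6 = 64
  Digit '0' (value 0) x 2^5 = 0
  Digit '0' (value 0) x 2^4 = 0
  Digit '0' (value 0) x 2^3 = 0
  Digit '1' (value 1) x 2^2 = 4
  Digit '1' (value 1) x 2^1 = 2
  Digit '1' (value 1) x 2^0 = 1
Sum = 2887

2887


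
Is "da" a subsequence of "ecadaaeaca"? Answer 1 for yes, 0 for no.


Check if "da" is a subsequence of "ecadaaeaca"
Greedy scan:
  Position 0 ('e'): no match needed
  Position 1 ('c'): no match needed
  Position 2 ('a'): no match needed
  Position 3 ('d'): matches sub[0] = 'd'
  Position 4 ('a'): matches sub[1] = 'a'
  Position 5 ('a'): no match needed
  Position 6 ('e'): no match needed
  Position 7 ('a'): no match needed
  Position 8 ('c'): no match needed
  Position 9 ('a'): no match needed
All 2 characters matched => is a subsequence

1


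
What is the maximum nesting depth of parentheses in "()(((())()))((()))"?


Input: "()(((())()))((()))"
Tracking depth:
  Position 0 '(': depth becomes 1
  Position 1 ')': depth becomes 0
  Position 2 '(': depth becomes 1
  Position 3 '(': depth becomes 2
  Position 4 '(': depth becomes 3
  Position 5 '(': depth becomes 4
  Position 6 ')': depth becomes 3
  Position 7 ')': depth becomes 2
  Position 8 '(': depth becomes 3
  Position 9 ')': depth becomes 2
  Position 10 ')': depth becomes 1
  Position 11 ')': depth becomes 0
  Position 12 '(': depth becomes 1
  Position 13 '(': depth becomes 2
  Position 14 '(': depth becomes 3
  Position 15 ')': depth becomes 2
  Position 16 ')': depth becomes 1
  Position 17 ')': depth becomes 0
Maximum depth reached: 4

4


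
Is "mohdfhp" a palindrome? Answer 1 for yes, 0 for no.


Input: mohdfhp
Reversed: phfdhom
  Compare pos 0 ('m') with pos 6 ('p'): MISMATCH
  Compare pos 1 ('o') with pos 5 ('h'): MISMATCH
  Compare pos 2 ('h') with pos 4 ('f'): MISMATCH
Result: not a palindrome

0


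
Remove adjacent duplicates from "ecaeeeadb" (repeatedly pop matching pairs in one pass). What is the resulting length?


Input: ecaeeeadb
Stack-based adjacent duplicate removal:
  Read 'e': push. Stack: e
  Read 'c': push. Stack: ec
  Read 'a': push. Stack: eca
  Read 'e': push. Stack: ecae
  Read 'e': matches stack top 'e' => pop. Stack: eca
  Read 'e': push. Stack: ecae
  Read 'a': push. Stack: ecaea
  Read 'd': push. Stack: ecaead
  Read 'b': push. Stack: ecaeadb
Final stack: "ecaeadb" (length 7)

7


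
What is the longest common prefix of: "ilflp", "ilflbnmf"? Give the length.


Words: ilflp, ilflbnmf
  Position 0: all 'i' => match
  Position 1: all 'l' => match
  Position 2: all 'f' => match
  Position 3: all 'l' => match
  Position 4: ('p', 'b') => mismatch, stop
LCP = "ilfl" (length 4)

4


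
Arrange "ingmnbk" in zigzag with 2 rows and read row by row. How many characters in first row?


Zigzag "ingmnbk" into 2 rows:
Placing characters:
  'i' => row 0
  'n' => row 1
  'g' => row 0
  'm' => row 1
  'n' => row 0
  'b' => row 1
  'k' => row 0
Rows:
  Row 0: "ignk"
  Row 1: "nmb"
First row length: 4

4


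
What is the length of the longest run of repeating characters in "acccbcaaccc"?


Input: "acccbcaaccc"
Scanning for longest run:
  Position 1 ('c'): new char, reset run to 1
  Position 2 ('c'): continues run of 'c', length=2
  Position 3 ('c'): continues run of 'c', length=3
  Position 4 ('b'): new char, reset run to 1
  Position 5 ('c'): new char, reset run to 1
  Position 6 ('a'): new char, reset run to 1
  Position 7 ('a'): continues run of 'a', length=2
  Position 8 ('c'): new char, reset run to 1
  Position 9 ('c'): continues run of 'c', length=2
  Position 10 ('c'): continues run of 'c', length=3
Longest run: 'c' with length 3

3


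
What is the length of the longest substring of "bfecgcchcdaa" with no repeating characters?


Input: "bfecgcchcdaa"
Sliding window (track last position of each char):
  Position 0 ('b'): window [0,0] length 1 -- new best
  Position 1 ('f'): window [0,1] length 2 -- new best
  Position 2 ('e'): window [0,2] length 3 -- new best
  Position 3 ('c'): window [0,3] length 4 -- new best
  Position 4 ('g'): window [0,4] length 5 -- new best
  Position 5 ('c'): repeat (last at 3), move window start to 4
  Position 5 ('c'): window [4,5] length 2
  Position 6 ('c'): repeat (last at 5), move window start to 6
  Position 6 ('c'): window [6,6] length 1
  Position 7 ('h'): window [6,7] length 2
  Position 8 ('c'): repeat (last at 6), move window start to 7
  Position 8 ('c'): window [7,8] length 2
  Position 9 ('d'): window [7,9] length 3
  Position 10 ('a'): window [7,10] length 4
  Position 11 ('a'): repeat (last at 10), move window start to 11
  Position 11 ('a'): window [11,11] length 1
Longest substring with no repeats: "bfecg" with length 5

5


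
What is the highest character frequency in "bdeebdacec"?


Input: bdeebdacec
Character counts:
  'a': 1
  'b': 2
  'c': 2
  'd': 2
  'e': 3
Maximum frequency: 3

3


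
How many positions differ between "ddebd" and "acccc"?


Comparing "ddebd" and "acccc" position by position:
  Position 0: 'd' vs 'a' => DIFFER
  Position 1: 'd' vs 'c' => DIFFER
  Position 2: 'e' vs 'c' => DIFFER
  Position 3: 'b' vs 'c' => DIFFER
  Position 4: 'd' vs 'c' => DIFFER
Positions that differ: 5

5


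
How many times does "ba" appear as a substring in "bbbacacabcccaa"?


Searching for "ba" in "bbbacacabcccaa"
Scanning each position:
  Position 0: "bb" => no
  Position 1: "bb" => no
  Position 2: "ba" => MATCH
  Position 3: "ac" => no
  Position 4: "ca" => no
  Position 5: "ac" => no
  Position 6: "ca" => no
  Position 7: "ab" => no
  Position 8: "bc" => no
  Position 9: "cc" => no
  Position 10: "cc" => no
  Position 11: "ca" => no
  Position 12: "aa" => no
Total occurrences: 1

1


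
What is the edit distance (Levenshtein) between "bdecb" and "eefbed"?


Computing edit distance: "bdecb" -> "eefbed"
DP table:
           e    e    f    b    e    d
      0    1    2    3    4    5    6
  b   1    1    2    3    3    4    5
  d   2    2    2    3    4    4    4
  e   3    2    2    3    4    4    5
  c   4    3    3    3    4    5    5
  b   5    4    4    4    3    4    5
Edit distance = dp[5][6] = 5

5


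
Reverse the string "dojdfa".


Input: dojdfa
Reading characters right to left:
  Position 5: 'a'
  Position 4: 'f'
  Position 3: 'd'
  Position 2: 'j'
  Position 1: 'o'
  Position 0: 'd'
Reversed: afdjod

afdjod


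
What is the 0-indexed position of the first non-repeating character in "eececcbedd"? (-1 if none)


Input: eececcbedd
Character frequencies:
  'b': 1
  'c': 3
  'd': 2
  'e': 4
Scanning left to right for freq == 1:
  Position 0 ('e'): freq=4, skip
  Position 1 ('e'): freq=4, skip
  Position 2 ('c'): freq=3, skip
  Position 3 ('e'): freq=4, skip
  Position 4 ('c'): freq=3, skip
  Position 5 ('c'): freq=3, skip
  Position 6 ('b'): unique! => answer = 6

6


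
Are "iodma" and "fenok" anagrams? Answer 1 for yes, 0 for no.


Strings: "iodma", "fenok"
Sorted first:  adimo
Sorted second: efkno
Differ at position 0: 'a' vs 'e' => not anagrams

0


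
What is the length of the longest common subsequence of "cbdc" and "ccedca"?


LCS of "cbdc" and "ccedca"
DP table:
           c    c    e    d    c    a
      0    0    0    0    0    0    0
  c   0    1    1    1    1    1    1
  b   0    1    1    1    1    1    1
  d   0    1    1    1    2    2    2
  c   0    1    2    2    2    3    3
LCS length = dp[4][6] = 3

3


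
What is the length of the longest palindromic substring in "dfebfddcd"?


Input: "dfebfddcd"
Checking substrings for palindromes:
  [6:9] "dcd" (len 3) => palindrome
  [5:7] "dd" (len 2) => palindrome
Longest palindromic substring: "dcd" with length 3

3


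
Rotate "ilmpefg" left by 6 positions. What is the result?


Input: "ilmpefg", rotate left by 6
First 6 characters: "ilmpef"
Remaining characters: "g"
Concatenate remaining + first: "g" + "ilmpef" = "gilmpef"

gilmpef


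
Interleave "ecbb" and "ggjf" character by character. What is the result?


Interleaving "ecbb" and "ggjf":
  Position 0: 'e' from first, 'g' from second => "eg"
  Position 1: 'c' from first, 'g' from second => "cg"
  Position 2: 'b' from first, 'j' from second => "bj"
  Position 3: 'b' from first, 'f' from second => "bf"
Result: egcgbjbf

egcgbjbf


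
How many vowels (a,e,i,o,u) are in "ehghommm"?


Input: ehghommm
Checking each character:
  'e' at position 0: vowel (running total: 1)
  'h' at position 1: consonant
  'g' at position 2: consonant
  'h' at position 3: consonant
  'o' at position 4: vowel (running total: 2)
  'm' at position 5: consonant
  'm' at position 6: consonant
  'm' at position 7: consonant
Total vowels: 2

2


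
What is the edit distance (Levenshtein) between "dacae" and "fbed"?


Computing edit distance: "dacae" -> "fbed"
DP table:
           f    b    e    d
      0    1    2    3    4
  d   1    1    2    3    3
  a   2    2    2    3    4
  c   3    3    3    3    4
  a   4    4    4    4    4
  e   5    5    5    4    5
Edit distance = dp[5][4] = 5

5


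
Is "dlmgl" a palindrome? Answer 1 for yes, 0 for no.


Input: dlmgl
Reversed: lgmld
  Compare pos 0 ('d') with pos 4 ('l'): MISMATCH
  Compare pos 1 ('l') with pos 3 ('g'): MISMATCH
Result: not a palindrome

0


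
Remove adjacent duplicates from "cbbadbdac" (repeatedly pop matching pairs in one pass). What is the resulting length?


Input: cbbadbdac
Stack-based adjacent duplicate removal:
  Read 'c': push. Stack: c
  Read 'b': push. Stack: cb
  Read 'b': matches stack top 'b' => pop. Stack: c
  Read 'a': push. Stack: ca
  Read 'd': push. Stack: cad
  Read 'b': push. Stack: cadb
  Read 'd': push. Stack: cadbd
  Read 'a': push. Stack: cadbda
  Read 'c': push. Stack: cadbdac
Final stack: "cadbdac" (length 7)

7


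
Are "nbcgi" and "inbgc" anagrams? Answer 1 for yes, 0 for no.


Strings: "nbcgi", "inbgc"
Sorted first:  bcgin
Sorted second: bcgin
Sorted forms match => anagrams

1


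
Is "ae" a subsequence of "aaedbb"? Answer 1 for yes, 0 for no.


Check if "ae" is a subsequence of "aaedbb"
Greedy scan:
  Position 0 ('a'): matches sub[0] = 'a'
  Position 1 ('a'): no match needed
  Position 2 ('e'): matches sub[1] = 'e'
  Position 3 ('d'): no match needed
  Position 4 ('b'): no match needed
  Position 5 ('b'): no match needed
All 2 characters matched => is a subsequence

1


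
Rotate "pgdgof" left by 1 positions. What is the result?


Input: "pgdgof", rotate left by 1
First 1 characters: "p"
Remaining characters: "gdgof"
Concatenate remaining + first: "gdgof" + "p" = "gdgofp"

gdgofp


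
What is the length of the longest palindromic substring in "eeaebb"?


Input: "eeaebb"
Checking substrings for palindromes:
  [1:4] "eae" (len 3) => palindrome
  [0:2] "ee" (len 2) => palindrome
  [4:6] "bb" (len 2) => palindrome
Longest palindromic substring: "eae" with length 3

3


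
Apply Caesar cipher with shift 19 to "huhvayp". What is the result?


Caesar cipher: shift "huhvayp" by 19
  'h' (pos 7) + 19 = pos 0 = 'a'
  'u' (pos 20) + 19 = pos 13 = 'n'
  'h' (pos 7) + 19 = pos 0 = 'a'
  'v' (pos 21) + 19 = pos 14 = 'o'
  'a' (pos 0) + 19 = pos 19 = 't'
  'y' (pos 24) + 19 = pos 17 = 'r'
  'p' (pos 15) + 19 = pos 8 = 'i'
Result: anaotri

anaotri


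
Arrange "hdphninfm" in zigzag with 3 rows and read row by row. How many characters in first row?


Zigzag "hdphninfm" into 3 rows:
Placing characters:
  'h' => row 0
  'd' => row 1
  'p' => row 2
  'h' => row 1
  'n' => row 0
  'i' => row 1
  'n' => row 2
  'f' => row 1
  'm' => row 0
Rows:
  Row 0: "hnm"
  Row 1: "dhif"
  Row 2: "pn"
First row length: 3

3


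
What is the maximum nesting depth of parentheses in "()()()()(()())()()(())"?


Input: "()()()()(()())()()(())"
Tracking depth:
  Position 0 '(': depth becomes 1
  Position 1 ')': depth becomes 0
  Position 2 '(': depth becomes 1
  Position 3 ')': depth becomes 0
  Position 4 '(': depth becomes 1
  Position 5 ')': depth becomes 0
  Position 6 '(': depth becomes 1
  Position 7 ')': depth becomes 0
  Position 8 '(': depth becomes 1
  Position 9 '(': depth becomes 2
  Position 10 ')': depth becomes 1
  Position 11 '(': depth becomes 2
  Position 12 ')': depth becomes 1
  Position 13 ')': depth becomes 0
  Position 14 '(': depth becomes 1
  Position 15 ')': depth becomes 0
  Position 16 '(': depth becomes 1
  Position 17 ')': depth becomes 0
  Position 18 '(': depth becomes 1
  Position 19 '(': depth becomes 2
  Position 20 ')': depth becomes 1
  Position 21 ')': depth becomes 0
Maximum depth reached: 2

2


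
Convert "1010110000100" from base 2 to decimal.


Input: "1010110000100" in base 2
Positional expansion:
  Digit '1' (value 1) x 2^12 = 4096
  Digit '0' (value 0) x 2^11 = 0
  Digit '1' (value 1) x 2^10 = 1024
  Digit '0' (value 0) x 2^9 = 0
  Digit '1' (value 1) x 2^8 = 256
  Digit '1' (value 1) x 2^7 = 128
  Digit '0' (value 0) x 2^6 = 0
  Digit '0' (value 0) x 2^5 = 0
  Digit '0' (value 0) x 2^4 = 0
  Digit '0' (value 0) x 2^3 = 0
  Digit '1' (value 1) x 2^2 = 4
  Digit '0' (value 0) x 2^1 = 0
  Digit '0' (value 0) x 2^0 = 0
Sum = 5508

5508


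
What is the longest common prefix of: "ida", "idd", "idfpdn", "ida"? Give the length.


Words: ida, idd, idfpdn, ida
  Position 0: all 'i' => match
  Position 1: all 'd' => match
  Position 2: ('a', 'd', 'f', 'a') => mismatch, stop
LCP = "id" (length 2)

2


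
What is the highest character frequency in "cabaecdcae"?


Input: cabaecdcae
Character counts:
  'a': 3
  'b': 1
  'c': 3
  'd': 1
  'e': 2
Maximum frequency: 3

3


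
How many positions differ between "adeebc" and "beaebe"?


Comparing "adeebc" and "beaebe" position by position:
  Position 0: 'a' vs 'b' => DIFFER
  Position 1: 'd' vs 'e' => DIFFER
  Position 2: 'e' vs 'a' => DIFFER
  Position 3: 'e' vs 'e' => same
  Position 4: 'b' vs 'b' => same
  Position 5: 'c' vs 'e' => DIFFER
Positions that differ: 4

4


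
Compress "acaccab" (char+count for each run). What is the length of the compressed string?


Input: acaccab
Runs:
  'a' x 1 => "a1"
  'c' x 1 => "c1"
  'a' x 1 => "a1"
  'c' x 2 => "c2"
  'a' x 1 => "a1"
  'b' x 1 => "b1"
Compressed: "a1c1a1c2a1b1"
Compressed length: 12

12


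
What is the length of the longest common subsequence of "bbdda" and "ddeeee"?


LCS of "bbdda" and "ddeeee"
DP table:
           d    d    e    e    e    e
      0    0    0    0    0    0    0
  b   0    0    0    0    0    0    0
  b   0    0    0    0    0    0    0
  d   0    1    1    1    1    1    1
  d   0    1    2    2    2    2    2
  a   0    1    2    2    2    2    2
LCS length = dp[5][6] = 2

2


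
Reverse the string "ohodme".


Input: ohodme
Reading characters right to left:
  Position 5: 'e'
  Position 4: 'm'
  Position 3: 'd'
  Position 2: 'o'
  Position 1: 'h'
  Position 0: 'o'
Reversed: emdoho

emdoho


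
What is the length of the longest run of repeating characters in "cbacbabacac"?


Input: "cbacbabacac"
Scanning for longest run:
  Position 1 ('b'): new char, reset run to 1
  Position 2 ('a'): new char, reset run to 1
  Position 3 ('c'): new char, reset run to 1
  Position 4 ('b'): new char, reset run to 1
  Position 5 ('a'): new char, reset run to 1
  Position 6 ('b'): new char, reset run to 1
  Position 7 ('a'): new char, reset run to 1
  Position 8 ('c'): new char, reset run to 1
  Position 9 ('a'): new char, reset run to 1
  Position 10 ('c'): new char, reset run to 1
Longest run: 'c' with length 1

1


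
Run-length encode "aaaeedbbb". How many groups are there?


Input: aaaeedbbb
Scanning for consecutive runs:
  Group 1: 'a' x 3 (positions 0-2)
  Group 2: 'e' x 2 (positions 3-4)
  Group 3: 'd' x 1 (positions 5-5)
  Group 4: 'b' x 3 (positions 6-8)
Total groups: 4

4


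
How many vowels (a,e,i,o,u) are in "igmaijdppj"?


Input: igmaijdppj
Checking each character:
  'i' at position 0: vowel (running total: 1)
  'g' at position 1: consonant
  'm' at position 2: consonant
  'a' at position 3: vowel (running total: 2)
  'i' at position 4: vowel (running total: 3)
  'j' at position 5: consonant
  'd' at position 6: consonant
  'p' at position 7: consonant
  'p' at position 8: consonant
  'j' at position 9: consonant
Total vowels: 3

3


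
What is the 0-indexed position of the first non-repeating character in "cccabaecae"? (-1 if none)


Input: cccabaecae
Character frequencies:
  'a': 3
  'b': 1
  'c': 4
  'e': 2
Scanning left to right for freq == 1:
  Position 0 ('c'): freq=4, skip
  Position 1 ('c'): freq=4, skip
  Position 2 ('c'): freq=4, skip
  Position 3 ('a'): freq=3, skip
  Position 4 ('b'): unique! => answer = 4

4


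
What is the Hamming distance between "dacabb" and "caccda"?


Comparing "dacabb" and "caccda" position by position:
  Position 0: 'd' vs 'c' => differ
  Position 1: 'a' vs 'a' => same
  Position 2: 'c' vs 'c' => same
  Position 3: 'a' vs 'c' => differ
  Position 4: 'b' vs 'd' => differ
  Position 5: 'b' vs 'a' => differ
Total differences (Hamming distance): 4

4


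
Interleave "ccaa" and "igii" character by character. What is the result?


Interleaving "ccaa" and "igii":
  Position 0: 'c' from first, 'i' from second => "ci"
  Position 1: 'c' from first, 'g' from second => "cg"
  Position 2: 'a' from first, 'i' from second => "ai"
  Position 3: 'a' from first, 'i' from second => "ai"
Result: cicgaiai

cicgaiai


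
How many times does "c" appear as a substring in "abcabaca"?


Searching for "c" in "abcabaca"
Scanning each position:
  Position 0: "a" => no
  Position 1: "b" => no
  Position 2: "c" => MATCH
  Position 3: "a" => no
  Position 4: "b" => no
  Position 5: "a" => no
  Position 6: "c" => MATCH
  Position 7: "a" => no
Total occurrences: 2

2


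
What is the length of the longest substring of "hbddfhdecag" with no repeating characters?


Input: "hbddfhdecag"
Sliding window (track last position of each char):
  Position 0 ('h'): window [0,0] length 1 -- new best
  Position 1 ('b'): window [0,1] length 2 -- new best
  Position 2 ('d'): window [0,2] length 3 -- new best
  Position 3 ('d'): repeat (last at 2), move window start to 3
  Position 3 ('d'): window [3,3] length 1
  Position 4 ('f'): window [3,4] length 2
  Position 5 ('h'): window [3,5] length 3
  Position 6 ('d'): repeat (last at 3), move window start to 4
  Position 6 ('d'): window [4,6] length 3
  Position 7 ('e'): window [4,7] length 4 -- new best
  Position 8 ('c'): window [4,8] length 5 -- new best
  Position 9 ('a'): window [4,9] length 6 -- new best
  Position 10 ('g'): window [4,10] length 7 -- new best
Longest substring with no repeats: "fhdecag" with length 7

7


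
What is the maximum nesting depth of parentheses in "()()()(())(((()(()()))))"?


Input: "()()()(())(((()(()()))))"
Tracking depth:
  Position 0 '(': depth becomes 1
  Position 1 ')': depth becomes 0
  Position 2 '(': depth becomes 1
  Position 3 ')': depth becomes 0
  Position 4 '(': depth becomes 1
  Position 5 ')': depth becomes 0
  Position 6 '(': depth becomes 1
  Position 7 '(': depth becomes 2
  Position 8 ')': depth becomes 1
  Position 9 ')': depth becomes 0
  Position 10 '(': depth becomes 1
  Position 11 '(': depth becomes 2
  Position 12 '(': depth becomes 3
  Position 13 '(': depth becomes 4
  Position 14 ')': depth becomes 3
  Position 15 '(': depth becomes 4
  Position 16 '(': depth becomes 5
  Position 17 ')': depth becomes 4
  Position 18 '(': depth becomes 5
  Position 19 ')': depth becomes 4
  Position 20 ')': depth becomes 3
  Position 21 ')': depth becomes 2
  Position 22 ')': depth becomes 1
  Position 23 ')': depth becomes 0
Maximum depth reached: 5

5
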